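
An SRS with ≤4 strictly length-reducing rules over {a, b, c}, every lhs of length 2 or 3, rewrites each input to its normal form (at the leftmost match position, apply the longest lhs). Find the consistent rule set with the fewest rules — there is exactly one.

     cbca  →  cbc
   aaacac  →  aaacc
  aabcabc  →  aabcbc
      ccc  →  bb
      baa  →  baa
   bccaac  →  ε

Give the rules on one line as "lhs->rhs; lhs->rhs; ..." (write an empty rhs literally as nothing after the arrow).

bbb->; ca->c; ccc->bb

  | cbca => cbc
  | aaacac => aaacc
  | aabcabc => aabcbc
  | ccc => bb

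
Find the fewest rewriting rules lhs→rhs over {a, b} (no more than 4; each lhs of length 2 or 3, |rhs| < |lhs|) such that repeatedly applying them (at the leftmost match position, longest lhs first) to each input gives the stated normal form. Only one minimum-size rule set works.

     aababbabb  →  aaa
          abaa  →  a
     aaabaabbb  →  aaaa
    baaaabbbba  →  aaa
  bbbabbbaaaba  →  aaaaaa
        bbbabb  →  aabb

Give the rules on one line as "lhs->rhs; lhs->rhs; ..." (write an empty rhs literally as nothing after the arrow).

ba->; baa->; bbb->a

  | aababbabb => aabbabb => aabbb => aaa
  | abaa => a
  | aaabaabbb => aaabbb => aaaa
  | baaaabbbba => aabbbba => aaaba => aaa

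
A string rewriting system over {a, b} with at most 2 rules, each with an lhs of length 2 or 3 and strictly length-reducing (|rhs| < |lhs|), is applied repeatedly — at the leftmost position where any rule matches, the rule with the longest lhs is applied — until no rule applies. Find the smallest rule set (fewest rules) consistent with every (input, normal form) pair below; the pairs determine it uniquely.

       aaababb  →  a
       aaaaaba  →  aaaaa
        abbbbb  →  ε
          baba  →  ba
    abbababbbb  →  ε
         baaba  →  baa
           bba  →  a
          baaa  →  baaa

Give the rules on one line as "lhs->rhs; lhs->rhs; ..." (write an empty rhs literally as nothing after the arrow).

ab->; bb->

  | aaababb => aaabb => aab => a
  | aaaaaba => aaaaa
  | abbbbb => bbbb => bb => ε
  | baba => ba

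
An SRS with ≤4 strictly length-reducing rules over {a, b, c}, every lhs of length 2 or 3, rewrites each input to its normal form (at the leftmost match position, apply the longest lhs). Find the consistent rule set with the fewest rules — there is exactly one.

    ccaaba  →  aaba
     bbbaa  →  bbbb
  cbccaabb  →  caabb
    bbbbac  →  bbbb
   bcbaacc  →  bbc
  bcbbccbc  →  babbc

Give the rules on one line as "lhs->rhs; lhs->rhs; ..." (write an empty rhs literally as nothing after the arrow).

ac->; baa->bb; cb->a; cc->

  | ccaaba => aaba
  | bbbaa => bbbb
  | cbccaabb => accaabb => caabb
  | bbbbac => bbbb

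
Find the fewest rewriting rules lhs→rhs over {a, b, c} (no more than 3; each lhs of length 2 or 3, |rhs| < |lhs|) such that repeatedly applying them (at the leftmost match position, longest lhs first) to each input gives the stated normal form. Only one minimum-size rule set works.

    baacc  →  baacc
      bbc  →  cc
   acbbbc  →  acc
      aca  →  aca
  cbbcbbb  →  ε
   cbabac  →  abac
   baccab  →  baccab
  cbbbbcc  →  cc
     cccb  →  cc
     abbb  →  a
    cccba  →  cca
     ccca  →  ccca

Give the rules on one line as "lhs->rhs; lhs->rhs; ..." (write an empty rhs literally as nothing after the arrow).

bb->c; cb->

  | baacc
  | bbc => cc
  | acbbbc => abbc => acc
  | aca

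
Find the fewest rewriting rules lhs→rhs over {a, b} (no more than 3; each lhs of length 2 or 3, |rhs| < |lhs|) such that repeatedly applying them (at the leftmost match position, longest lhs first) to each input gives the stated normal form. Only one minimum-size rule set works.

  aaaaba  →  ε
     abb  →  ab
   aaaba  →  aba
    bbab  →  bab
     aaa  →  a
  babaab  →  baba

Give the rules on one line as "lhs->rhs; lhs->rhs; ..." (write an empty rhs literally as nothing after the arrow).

aa->; aab->a; bb->b

  | aaaaba => aaba => aa => ε
  | abb => ab
  | aaaba => aba
  | bbab => bab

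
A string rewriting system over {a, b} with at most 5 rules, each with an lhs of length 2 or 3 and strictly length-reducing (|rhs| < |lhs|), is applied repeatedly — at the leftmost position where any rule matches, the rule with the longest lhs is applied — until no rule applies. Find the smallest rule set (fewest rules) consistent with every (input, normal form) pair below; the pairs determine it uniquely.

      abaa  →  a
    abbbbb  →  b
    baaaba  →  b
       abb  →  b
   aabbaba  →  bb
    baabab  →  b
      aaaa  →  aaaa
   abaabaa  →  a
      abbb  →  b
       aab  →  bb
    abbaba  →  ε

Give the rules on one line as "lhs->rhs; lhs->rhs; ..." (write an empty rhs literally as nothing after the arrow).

  | abaa => baa => a
  | abbbbb => abbbb => abbb => abb => ab => b
  | baaaba => aaba => bba => b
  | abb => ab => b

aab->bb; ab->b; abb->ab; ba->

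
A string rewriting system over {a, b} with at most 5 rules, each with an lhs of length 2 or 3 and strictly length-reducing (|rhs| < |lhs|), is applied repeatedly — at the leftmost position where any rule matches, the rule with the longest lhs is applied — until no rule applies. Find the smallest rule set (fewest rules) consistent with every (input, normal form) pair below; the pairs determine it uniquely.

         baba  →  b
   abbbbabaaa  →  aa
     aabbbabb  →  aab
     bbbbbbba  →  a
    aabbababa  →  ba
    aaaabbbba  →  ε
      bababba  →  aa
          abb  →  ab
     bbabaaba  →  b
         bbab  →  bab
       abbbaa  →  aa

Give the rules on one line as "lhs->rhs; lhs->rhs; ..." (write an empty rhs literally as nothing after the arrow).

  | baba => b
  | abbbbabaaa => aababaaa => abaaa => aa
  | aabbbabb => aaaabb => aabb => aab
  | bbbbbbba => abbbba => aaba => a

aaa->a; aba->; bb->b; bbb->a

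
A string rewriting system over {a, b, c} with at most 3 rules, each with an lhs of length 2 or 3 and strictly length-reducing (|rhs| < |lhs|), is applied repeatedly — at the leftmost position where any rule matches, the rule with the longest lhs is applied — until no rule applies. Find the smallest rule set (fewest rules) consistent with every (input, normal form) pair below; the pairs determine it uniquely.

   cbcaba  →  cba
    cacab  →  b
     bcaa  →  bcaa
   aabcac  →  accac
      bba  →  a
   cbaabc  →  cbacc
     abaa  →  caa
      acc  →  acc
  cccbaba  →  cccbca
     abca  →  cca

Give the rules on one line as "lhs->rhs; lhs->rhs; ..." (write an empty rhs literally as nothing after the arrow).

ab->c; bb->; cab->bb

  | cbcaba => cbbba => cba
  | cacab => cabb => bbb => b
  | bcaa
  | aabcac => accac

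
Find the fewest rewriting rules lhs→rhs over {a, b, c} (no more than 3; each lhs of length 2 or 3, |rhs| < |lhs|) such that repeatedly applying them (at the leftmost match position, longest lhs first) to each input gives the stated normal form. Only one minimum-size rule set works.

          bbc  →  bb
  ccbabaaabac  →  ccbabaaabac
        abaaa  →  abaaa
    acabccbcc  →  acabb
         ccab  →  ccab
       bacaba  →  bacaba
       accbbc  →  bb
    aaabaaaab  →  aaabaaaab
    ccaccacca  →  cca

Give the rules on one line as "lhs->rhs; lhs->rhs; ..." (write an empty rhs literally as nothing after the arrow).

acc->; bc->b

  | bbc => bb
  | ccbabaaabac
  | abaaa
  | acabccbcc => acabcbcc => acabbcc => acabbc => acabb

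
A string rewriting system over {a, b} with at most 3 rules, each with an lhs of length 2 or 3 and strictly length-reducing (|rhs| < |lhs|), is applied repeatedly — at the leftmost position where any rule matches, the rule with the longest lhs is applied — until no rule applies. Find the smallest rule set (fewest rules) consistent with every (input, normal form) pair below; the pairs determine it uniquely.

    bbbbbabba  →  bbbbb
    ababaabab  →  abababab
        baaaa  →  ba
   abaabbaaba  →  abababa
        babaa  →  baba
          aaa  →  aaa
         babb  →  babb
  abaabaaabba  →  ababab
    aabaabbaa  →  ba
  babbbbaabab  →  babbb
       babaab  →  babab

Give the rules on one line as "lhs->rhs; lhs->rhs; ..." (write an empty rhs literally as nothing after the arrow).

aab->; baa->ba; bba->b

  | bbbbbabba => bbbbbba => bbbbb
  | ababaabab => abababab
  | baaaa => baaa => baa => ba
  | abaabbaaba => ababbaaba => abababa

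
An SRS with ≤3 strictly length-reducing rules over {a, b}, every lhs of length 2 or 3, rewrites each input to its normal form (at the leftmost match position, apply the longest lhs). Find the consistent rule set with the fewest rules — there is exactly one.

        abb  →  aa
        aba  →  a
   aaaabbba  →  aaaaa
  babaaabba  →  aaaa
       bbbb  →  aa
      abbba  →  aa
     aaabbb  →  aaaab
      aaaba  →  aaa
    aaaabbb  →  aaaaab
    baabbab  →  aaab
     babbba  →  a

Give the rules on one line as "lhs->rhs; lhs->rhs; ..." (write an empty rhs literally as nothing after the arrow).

  | abb => aa
  | aba => a
  | aaaabbba => aaaaaba => aaaaa
  | babaaabba => baaabba => aabba => aaaa

ba->; bb->a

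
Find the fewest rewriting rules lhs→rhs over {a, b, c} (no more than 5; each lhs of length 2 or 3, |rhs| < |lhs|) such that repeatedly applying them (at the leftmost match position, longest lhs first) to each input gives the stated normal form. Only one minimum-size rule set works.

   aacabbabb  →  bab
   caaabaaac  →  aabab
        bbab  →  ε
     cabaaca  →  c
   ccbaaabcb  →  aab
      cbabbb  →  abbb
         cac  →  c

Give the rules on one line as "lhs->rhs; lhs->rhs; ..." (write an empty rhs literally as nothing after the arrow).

aac->b; bba->c; ca->; cb->

  | aacabbabb => babbabb => bacbb => bab
  | caaabaaac => aabaaac => aabab
  | bbab => cb => ε
  | cabaaca => baaca => bba => c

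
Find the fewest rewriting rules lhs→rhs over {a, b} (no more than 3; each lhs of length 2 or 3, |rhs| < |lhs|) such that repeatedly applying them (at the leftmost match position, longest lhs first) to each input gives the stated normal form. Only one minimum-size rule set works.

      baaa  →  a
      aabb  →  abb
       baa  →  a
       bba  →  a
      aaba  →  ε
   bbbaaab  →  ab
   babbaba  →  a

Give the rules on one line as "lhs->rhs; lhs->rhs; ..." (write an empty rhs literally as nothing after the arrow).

aa->a; aba->; ba->a

  | baaa => aaa => aa => a
  | aabb => abb
  | baa => aa => a
  | bba => ba => a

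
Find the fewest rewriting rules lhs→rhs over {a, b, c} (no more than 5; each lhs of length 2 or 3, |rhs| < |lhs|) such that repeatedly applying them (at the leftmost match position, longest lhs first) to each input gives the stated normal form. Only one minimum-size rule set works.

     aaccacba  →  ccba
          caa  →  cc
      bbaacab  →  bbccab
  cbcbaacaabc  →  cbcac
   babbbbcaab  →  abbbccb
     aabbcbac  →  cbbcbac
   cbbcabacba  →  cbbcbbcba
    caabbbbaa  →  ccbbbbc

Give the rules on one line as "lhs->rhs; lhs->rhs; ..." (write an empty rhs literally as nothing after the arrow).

  | aaccacba => cccacba => aacba => ccba
  | caa => cc
  | bbaacab => bbccab
  | cbcbaacaabc => cbcbccaabc => cbcbcccbc => cbcbabc => cbcac

aa->c; aba->bb; bab->a; ccc->a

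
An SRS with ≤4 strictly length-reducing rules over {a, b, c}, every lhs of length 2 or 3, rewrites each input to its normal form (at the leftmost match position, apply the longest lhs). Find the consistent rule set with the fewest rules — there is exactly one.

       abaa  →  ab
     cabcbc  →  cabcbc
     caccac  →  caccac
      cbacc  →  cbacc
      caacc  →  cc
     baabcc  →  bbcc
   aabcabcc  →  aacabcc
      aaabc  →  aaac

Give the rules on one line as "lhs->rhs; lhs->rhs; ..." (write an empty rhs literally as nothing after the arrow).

aab->aa; baa->b; caa->

  | abaa => ab
  | cabcbc
  | caccac
  | cbacc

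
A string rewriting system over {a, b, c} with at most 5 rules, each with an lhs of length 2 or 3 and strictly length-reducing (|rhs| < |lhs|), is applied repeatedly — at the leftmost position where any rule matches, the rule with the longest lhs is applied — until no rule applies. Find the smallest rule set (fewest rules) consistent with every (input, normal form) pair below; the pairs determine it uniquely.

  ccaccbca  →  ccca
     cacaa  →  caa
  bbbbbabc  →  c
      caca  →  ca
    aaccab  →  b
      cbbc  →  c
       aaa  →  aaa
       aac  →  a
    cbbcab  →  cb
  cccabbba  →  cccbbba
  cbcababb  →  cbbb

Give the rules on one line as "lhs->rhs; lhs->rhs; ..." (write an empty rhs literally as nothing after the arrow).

  | ccaccbca => cccbca => ccca
  | cacaa => caa
  | bbbbbabc => bbbbbbc => bbbbbc => bbbbc => bbbc => bbc => bc => c
  | caca => ca

ab->b; ac->; bc->c; cbc->c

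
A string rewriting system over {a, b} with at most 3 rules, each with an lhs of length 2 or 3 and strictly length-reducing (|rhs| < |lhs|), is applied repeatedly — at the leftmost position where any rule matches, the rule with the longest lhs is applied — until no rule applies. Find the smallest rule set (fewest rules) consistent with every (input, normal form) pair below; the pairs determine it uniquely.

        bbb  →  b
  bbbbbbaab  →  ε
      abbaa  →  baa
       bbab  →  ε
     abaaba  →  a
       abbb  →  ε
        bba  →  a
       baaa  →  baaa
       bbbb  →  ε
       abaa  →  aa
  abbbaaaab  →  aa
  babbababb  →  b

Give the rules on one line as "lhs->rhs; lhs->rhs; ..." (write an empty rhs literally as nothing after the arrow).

  | bbb => b
  | bbbbbbaab => bbbbaab => bbaab => aab => ε
  | abbaa => baa
  | bbab => ab => ε

aab->; ab->; bb->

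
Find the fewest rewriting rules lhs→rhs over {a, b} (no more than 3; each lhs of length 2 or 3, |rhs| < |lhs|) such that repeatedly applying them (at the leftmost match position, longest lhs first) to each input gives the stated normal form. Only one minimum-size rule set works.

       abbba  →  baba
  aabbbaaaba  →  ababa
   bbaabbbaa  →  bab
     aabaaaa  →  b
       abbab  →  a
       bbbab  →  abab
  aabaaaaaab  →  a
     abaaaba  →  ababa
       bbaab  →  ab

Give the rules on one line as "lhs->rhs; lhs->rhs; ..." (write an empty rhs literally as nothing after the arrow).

aa->; abb->ba; bb->a

  | abbba => baba
  | aabbbaaaba => bbbaaaba => abaaaba => ababa
  | bbaabbbaa => aaabbbaa => abbbaa => babaa => bab
  | aabaaaa => baaaa => baa => b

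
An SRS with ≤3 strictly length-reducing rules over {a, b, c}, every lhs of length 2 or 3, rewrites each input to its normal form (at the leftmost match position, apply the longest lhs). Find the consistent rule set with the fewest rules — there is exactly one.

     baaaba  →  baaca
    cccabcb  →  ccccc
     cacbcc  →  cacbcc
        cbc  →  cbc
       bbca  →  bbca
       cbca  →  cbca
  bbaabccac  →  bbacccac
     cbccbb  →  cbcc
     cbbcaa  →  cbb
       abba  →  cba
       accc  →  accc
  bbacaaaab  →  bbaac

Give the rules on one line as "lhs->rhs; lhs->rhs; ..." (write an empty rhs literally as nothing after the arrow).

  | baaaba => baaca
  | cccabcb => cccccb => ccccc
  | cacbcc
  | cbc

ab->c; caa->; ccb->cc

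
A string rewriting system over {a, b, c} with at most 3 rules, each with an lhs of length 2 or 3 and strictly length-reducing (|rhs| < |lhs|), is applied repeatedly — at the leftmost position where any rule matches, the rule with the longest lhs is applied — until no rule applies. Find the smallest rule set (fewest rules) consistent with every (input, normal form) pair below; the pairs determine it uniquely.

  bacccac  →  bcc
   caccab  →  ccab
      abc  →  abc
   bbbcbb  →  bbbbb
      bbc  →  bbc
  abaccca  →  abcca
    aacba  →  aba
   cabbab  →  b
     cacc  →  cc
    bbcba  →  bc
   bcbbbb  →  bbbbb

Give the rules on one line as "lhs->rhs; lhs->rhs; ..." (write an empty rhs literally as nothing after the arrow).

  | bacccac => bccac => bcc
  | caccab => ccab
  | abc
  | bbbcbb => bbbbb

ac->; bba->c; cb->b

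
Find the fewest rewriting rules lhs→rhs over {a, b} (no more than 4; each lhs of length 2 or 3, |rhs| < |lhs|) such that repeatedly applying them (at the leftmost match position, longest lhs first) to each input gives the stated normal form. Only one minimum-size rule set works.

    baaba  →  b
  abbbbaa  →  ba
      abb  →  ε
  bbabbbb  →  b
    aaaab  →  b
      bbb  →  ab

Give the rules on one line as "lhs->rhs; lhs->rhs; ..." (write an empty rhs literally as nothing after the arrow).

aa->; bb->a; bba->b

  | baaba => bba => b
  | abbbbaa => aabbaa => bbaa => ba
  | abb => aa => ε
  | bbabbbb => bbbbb => abbb => aab => b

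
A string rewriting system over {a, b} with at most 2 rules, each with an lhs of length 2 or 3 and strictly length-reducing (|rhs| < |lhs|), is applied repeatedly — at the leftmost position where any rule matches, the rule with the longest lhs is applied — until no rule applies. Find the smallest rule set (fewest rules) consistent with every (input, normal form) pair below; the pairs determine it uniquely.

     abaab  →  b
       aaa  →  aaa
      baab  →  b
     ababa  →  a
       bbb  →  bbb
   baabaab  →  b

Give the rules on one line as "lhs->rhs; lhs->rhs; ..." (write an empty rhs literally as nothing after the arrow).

  | abaab => baab => aab => ab => b
  | aaa
  | baab => aab => ab => b
  | ababa => baba => aba => ba => a

ab->b; ba->a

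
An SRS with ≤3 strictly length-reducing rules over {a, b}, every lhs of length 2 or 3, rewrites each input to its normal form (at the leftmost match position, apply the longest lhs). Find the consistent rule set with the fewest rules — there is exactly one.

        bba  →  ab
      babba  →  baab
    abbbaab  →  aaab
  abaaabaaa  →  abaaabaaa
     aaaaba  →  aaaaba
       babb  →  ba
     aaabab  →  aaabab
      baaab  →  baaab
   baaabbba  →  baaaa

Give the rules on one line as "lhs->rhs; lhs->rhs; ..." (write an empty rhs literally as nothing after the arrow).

bb->; bba->ab; bbb->

  | bba => ab
  | babba => baab
  | abbbaab => aaab
  | abaaabaaa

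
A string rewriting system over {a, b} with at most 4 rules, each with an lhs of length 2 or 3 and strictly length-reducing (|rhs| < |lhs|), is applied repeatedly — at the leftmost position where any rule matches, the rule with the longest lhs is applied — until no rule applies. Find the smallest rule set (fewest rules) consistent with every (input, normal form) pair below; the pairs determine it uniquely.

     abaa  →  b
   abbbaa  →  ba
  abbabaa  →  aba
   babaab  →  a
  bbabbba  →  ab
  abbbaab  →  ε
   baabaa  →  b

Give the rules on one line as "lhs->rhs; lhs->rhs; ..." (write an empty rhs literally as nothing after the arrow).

aa->b; bab->; bb->a; bba->b

  | abaa => abb => aa => b
  | abbbaa => aabaa => bbaa => ba
  | abbabaa => abbaa => aba
  | babaab => aab => bb => a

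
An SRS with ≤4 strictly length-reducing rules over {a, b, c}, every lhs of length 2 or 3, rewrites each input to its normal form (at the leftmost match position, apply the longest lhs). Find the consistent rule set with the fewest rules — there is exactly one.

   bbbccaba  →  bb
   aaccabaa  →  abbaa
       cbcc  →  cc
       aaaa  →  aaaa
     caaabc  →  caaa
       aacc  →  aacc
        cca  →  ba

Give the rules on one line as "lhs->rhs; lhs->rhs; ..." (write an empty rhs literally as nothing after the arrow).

  | bbbccaba => bbcaba => baba => bb
  | aaccabaa => aababaa => abbaa
  | cbcc => cc
  | aaaa

aba->b; bc->; cca->ba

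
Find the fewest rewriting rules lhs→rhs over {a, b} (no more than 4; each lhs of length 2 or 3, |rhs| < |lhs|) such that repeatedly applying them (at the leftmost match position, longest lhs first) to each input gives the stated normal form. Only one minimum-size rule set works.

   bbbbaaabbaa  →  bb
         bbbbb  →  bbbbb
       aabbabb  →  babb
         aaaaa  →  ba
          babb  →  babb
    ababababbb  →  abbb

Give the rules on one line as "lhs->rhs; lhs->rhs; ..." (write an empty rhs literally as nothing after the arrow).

  | bbbbaaabbaa => bbbaaabbaa => bbaaabbaa => baaabbaa => bbabbaa => babbaa => babaa => baa => bb
  | bbbbb
  | aabbabb => bbbabb => bbabb => babb
  | aaaaa => baaa => bba => ba

aa->b; aba->a; bba->ba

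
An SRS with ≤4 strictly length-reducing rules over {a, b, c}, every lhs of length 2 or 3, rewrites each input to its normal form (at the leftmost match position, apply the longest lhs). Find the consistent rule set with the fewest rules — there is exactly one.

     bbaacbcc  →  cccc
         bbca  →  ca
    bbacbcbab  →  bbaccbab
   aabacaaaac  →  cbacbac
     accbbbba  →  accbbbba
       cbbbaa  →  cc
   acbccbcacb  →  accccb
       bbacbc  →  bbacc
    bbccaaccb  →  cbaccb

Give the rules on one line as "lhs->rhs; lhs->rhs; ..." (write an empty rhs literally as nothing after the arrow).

aa->c; bc->c; cca->cb

  | bbaacbcc => bbccbcc => bccbcc => ccbcc => cccc
  | bbca => bca => ca
  | bbacbcbab => bbaccbab
  | aabacaaaac => cbacaaaac => cbaccaac => cbacbac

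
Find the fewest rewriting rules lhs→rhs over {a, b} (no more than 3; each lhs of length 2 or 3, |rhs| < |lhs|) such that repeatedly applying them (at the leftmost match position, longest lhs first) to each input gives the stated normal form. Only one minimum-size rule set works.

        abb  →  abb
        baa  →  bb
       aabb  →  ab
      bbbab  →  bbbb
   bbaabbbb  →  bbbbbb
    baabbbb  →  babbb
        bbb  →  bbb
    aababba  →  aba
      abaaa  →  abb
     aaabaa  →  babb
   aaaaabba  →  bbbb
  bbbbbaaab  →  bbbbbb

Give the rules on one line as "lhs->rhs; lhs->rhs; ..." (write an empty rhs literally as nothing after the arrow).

  | abb
  | baa => bb
  | aabb => ab
  | bbbab => bbbb

aa->b; aab->a; bba->bb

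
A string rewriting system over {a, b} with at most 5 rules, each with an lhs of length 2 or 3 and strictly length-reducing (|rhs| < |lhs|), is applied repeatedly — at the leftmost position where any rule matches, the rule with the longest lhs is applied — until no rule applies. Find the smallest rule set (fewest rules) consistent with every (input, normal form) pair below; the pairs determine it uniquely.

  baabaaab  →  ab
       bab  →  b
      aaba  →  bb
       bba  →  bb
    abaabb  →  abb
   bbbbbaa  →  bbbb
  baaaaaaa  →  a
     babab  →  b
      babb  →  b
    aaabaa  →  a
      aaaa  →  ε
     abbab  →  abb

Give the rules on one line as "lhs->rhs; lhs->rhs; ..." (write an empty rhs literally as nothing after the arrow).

  | baabaaab => baaab => ab
  | bab => ba => b
  | aaba => bba => bb
  | bba => bb

aa->b; ba->b; baa->; bab->ba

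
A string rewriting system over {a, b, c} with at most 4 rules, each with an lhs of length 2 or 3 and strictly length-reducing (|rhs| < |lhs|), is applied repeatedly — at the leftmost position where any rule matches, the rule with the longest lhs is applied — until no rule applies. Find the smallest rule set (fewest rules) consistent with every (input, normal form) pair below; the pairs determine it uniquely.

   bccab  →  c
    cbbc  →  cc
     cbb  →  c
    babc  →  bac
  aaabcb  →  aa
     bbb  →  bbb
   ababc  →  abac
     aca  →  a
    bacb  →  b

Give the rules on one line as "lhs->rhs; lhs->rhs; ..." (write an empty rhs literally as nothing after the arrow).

acb->; bc->c; ca->; cb->c

  | bccab => ccab => cb => c
  | cbbc => cbc => cc
  | cbb => cb => c
  | babc => bac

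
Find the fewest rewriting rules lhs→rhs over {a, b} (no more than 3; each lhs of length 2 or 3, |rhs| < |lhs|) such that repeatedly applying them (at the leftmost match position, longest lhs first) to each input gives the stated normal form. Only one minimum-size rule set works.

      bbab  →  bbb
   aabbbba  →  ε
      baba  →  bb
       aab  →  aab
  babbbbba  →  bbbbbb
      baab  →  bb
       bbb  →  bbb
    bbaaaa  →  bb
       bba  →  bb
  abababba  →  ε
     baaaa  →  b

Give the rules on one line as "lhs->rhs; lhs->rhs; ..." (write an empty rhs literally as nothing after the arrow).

aaa->; abb->a; ba->b

  | bbab => bbb
  | aabbbba => aabba => aaa => ε
  | baba => bba => bb
  | aab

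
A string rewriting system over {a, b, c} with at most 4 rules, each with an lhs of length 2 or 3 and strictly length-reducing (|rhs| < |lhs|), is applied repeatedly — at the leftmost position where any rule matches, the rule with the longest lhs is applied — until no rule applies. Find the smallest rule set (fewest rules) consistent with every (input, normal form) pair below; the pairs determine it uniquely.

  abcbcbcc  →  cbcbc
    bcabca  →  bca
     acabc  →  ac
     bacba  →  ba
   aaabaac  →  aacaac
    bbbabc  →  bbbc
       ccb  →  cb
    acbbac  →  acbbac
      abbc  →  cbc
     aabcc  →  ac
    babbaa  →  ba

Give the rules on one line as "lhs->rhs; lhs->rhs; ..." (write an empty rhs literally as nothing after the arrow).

  | abcbcbcc => ccbcbcc => cbcbcc => cbcbc
  | bcabca => bccca => bcca => bca
  | acabc => accc => acc => ac
  | bacba => ba

ab->c; cba->; cc->c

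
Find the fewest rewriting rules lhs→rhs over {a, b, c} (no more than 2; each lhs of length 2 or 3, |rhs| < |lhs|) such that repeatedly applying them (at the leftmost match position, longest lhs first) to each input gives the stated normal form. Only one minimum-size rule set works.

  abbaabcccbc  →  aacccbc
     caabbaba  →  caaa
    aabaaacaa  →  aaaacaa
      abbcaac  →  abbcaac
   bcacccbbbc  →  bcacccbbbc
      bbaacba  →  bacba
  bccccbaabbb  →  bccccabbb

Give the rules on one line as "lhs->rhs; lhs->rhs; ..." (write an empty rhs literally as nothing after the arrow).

baa->a; bab->a

  | abbaabcccbc => ababcccbc => aacccbc
  | caabbaba => caabaa => caaa
  | aabaaacaa => aaaacaa
  | abbcaac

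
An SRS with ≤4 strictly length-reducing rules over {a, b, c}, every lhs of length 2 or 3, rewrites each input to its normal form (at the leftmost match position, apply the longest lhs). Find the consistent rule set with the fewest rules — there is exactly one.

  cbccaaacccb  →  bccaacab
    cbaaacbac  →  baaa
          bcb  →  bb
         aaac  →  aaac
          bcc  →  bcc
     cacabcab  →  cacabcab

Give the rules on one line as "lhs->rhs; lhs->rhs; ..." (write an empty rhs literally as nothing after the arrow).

  | cbccaaacccb => bccaaacccb => bccaacacb => bccaacab
  | cbaaacbac => baaacbac => baaabac => baaa
  | bcb => bb
  | aaac

acc->ca; bac->; cb->b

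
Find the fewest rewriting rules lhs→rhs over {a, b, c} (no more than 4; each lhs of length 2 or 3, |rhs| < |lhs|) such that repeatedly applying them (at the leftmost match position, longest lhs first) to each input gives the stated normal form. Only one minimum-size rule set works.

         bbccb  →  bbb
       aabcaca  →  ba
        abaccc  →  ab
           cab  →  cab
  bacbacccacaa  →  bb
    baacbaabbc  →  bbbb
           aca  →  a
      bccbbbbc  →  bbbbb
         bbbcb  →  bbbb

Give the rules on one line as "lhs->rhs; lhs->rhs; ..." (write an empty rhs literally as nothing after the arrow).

  | bbccb => bbcb => bbb
  | aabcaca => bcaca => baca => ba
  | abaccc => abcc => abc => ab
  | cab

aa->; ac->; bc->b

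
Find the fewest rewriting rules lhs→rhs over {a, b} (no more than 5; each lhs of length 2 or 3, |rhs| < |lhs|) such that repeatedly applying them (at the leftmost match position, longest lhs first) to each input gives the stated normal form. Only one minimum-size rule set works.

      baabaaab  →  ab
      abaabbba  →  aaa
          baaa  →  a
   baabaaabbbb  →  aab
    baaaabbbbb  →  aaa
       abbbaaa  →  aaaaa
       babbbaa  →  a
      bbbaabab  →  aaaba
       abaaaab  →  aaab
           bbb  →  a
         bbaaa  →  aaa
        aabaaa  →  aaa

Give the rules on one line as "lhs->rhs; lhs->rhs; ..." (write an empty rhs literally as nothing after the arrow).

baa->; bab->ba; bb->; bbb->a

  | baabaaab => baaab => ab
  | abaabbba => abbba => aaa
  | baaa => a
  | baabaaabbbb => baaabbbb => abbbb => aab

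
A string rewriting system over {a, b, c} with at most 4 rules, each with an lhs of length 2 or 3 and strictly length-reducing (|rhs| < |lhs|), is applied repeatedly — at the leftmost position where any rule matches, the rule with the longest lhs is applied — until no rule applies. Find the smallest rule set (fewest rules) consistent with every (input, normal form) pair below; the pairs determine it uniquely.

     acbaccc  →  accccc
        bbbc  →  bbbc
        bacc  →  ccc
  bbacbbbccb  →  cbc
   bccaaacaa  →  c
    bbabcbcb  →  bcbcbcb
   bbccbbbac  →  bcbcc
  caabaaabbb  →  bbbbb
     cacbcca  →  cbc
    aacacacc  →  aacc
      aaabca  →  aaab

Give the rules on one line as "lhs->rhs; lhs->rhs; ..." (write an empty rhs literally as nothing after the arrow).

ba->c; ca->; caa->b; ccb->a

  | acbaccc => accccc
  | bbbc
  | bacc => ccc
  | bbacbbbccb => bccbbbccb => babbccb => cbbccb => cbba => cbc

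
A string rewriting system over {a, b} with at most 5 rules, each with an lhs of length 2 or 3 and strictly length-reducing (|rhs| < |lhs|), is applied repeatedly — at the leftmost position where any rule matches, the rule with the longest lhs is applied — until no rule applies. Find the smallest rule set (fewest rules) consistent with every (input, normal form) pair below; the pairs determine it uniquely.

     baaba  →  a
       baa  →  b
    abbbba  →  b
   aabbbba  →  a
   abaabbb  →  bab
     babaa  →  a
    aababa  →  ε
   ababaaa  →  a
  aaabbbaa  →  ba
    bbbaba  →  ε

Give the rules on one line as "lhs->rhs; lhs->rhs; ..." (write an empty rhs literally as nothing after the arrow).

aa->; aba->b; abb->ab; bb->

  | baaba => bba => a
  | baa => b
  | abbbba => abbba => abba => aba => b
  | aabbbba => bbbba => bba => a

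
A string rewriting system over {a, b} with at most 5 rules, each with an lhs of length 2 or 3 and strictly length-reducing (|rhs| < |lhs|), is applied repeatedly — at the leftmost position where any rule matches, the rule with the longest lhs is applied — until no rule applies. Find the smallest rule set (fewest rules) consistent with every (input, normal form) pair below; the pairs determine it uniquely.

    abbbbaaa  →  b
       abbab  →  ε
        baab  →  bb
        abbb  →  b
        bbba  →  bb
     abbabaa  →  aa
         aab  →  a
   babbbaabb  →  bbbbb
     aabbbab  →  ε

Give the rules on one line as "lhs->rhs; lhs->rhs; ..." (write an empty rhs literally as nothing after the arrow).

  | abbbbaaa => bbaaa => bba => b
  | abbab => ab => ε
  | baab => bb
  | abbb => b

ab->; abb->; ba->; baa->b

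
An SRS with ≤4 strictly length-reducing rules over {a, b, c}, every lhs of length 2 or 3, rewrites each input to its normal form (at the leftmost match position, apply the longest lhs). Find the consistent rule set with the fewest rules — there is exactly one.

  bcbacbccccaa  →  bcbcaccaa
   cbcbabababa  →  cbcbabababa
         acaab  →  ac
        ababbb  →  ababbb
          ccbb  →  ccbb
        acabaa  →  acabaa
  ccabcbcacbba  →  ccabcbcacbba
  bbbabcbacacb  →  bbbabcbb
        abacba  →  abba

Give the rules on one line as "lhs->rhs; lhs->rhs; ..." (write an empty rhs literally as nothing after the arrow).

  | bcbacbccccaa => bcbbccccaa => bcbcaccaa
  | cbcbabababa
  | acaab => ac
  | ababbb

aab->; bac->b; bcc->ca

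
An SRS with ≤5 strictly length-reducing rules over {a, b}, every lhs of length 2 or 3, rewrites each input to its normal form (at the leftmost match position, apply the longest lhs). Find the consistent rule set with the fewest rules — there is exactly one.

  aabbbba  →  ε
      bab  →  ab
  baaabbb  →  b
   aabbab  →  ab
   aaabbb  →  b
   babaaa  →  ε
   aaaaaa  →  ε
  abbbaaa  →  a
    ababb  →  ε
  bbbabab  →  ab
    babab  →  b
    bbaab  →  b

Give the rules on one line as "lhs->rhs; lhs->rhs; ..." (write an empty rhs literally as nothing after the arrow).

  | aabbbba => bbbba => abba => aa => ε
  | bab => ab
  | baaabbb => aaabbb => abbb => aab => b
  | aabbab => bbab => ab

aa->; ba->a; bb->; bbb->ab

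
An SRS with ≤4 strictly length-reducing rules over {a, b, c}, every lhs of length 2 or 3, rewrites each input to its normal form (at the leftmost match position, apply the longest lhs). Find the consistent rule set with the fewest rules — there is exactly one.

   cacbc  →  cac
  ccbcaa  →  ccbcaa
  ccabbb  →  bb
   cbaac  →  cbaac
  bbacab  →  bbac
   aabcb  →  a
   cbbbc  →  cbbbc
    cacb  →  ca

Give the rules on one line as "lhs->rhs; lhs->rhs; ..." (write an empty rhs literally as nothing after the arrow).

ab->; acb->a; cca->a

  | cacbc => cac
  | ccbcaa
  | ccabbb => abbb => bb
  | cbaac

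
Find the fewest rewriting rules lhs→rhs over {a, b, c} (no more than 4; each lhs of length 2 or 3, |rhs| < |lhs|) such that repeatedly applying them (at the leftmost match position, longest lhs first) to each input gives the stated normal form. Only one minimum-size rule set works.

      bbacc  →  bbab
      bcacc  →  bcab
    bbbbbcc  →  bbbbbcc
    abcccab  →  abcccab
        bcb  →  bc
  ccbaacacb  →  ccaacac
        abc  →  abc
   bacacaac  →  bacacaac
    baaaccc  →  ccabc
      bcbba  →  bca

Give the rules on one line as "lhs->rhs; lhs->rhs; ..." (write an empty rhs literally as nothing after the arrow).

acc->ab; baa->cc; cb->c

  | bbacc => bbab
  | bcacc => bcab
  | bbbbbcc
  | abcccab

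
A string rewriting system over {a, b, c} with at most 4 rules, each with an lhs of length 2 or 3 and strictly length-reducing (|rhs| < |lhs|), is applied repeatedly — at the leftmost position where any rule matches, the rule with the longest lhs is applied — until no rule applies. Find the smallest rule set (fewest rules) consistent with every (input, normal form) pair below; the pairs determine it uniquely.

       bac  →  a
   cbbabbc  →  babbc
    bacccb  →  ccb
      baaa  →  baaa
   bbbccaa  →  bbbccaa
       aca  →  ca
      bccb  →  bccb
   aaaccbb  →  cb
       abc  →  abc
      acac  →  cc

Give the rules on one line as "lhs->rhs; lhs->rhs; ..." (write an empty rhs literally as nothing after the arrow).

ac->c; bac->a; cbb->b

  | bac => a
  | cbbabbc => babbc
  | bacccb => accb => ccb
  | baaa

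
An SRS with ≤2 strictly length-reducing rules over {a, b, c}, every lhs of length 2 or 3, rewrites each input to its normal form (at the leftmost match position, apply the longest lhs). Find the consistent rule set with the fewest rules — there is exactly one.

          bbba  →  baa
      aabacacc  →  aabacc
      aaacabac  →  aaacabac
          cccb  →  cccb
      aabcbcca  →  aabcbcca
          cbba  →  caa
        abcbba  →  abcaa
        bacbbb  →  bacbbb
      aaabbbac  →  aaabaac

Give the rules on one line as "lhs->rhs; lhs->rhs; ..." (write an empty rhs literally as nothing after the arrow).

  | bbba => baa
  | aabacacc => aabacc
  | aaacabac
  | cccb

bba->aa; cac->c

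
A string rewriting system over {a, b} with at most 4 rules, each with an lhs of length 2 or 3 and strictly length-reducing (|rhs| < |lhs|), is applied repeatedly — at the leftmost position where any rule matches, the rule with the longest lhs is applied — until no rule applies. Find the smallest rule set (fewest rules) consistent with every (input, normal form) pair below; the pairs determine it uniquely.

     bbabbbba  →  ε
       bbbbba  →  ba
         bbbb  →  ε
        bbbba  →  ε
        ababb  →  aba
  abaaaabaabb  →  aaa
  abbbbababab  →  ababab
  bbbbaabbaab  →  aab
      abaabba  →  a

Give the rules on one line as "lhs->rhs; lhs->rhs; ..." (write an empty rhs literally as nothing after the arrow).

baa->; bb->; bba->

  | bbabbbba => bbbba => bba => ε
  | bbbbba => bbba => ba
  | bbbb => bb => ε
  | bbbba => bba => ε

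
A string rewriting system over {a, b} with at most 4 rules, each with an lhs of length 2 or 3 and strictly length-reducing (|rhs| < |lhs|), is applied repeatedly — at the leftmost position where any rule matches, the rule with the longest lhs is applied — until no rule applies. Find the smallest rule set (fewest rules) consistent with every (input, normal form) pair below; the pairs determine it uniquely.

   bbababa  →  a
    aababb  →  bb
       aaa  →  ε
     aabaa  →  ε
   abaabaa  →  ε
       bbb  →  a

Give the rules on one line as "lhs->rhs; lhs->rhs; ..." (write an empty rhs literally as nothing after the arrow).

  | bbababa => baba => a
  | aababb => bbabb => bb
  | aaa => ba => ε
  | aabaa => bbaa => ba => ε

aa->b; ba->; bab->; bbb->a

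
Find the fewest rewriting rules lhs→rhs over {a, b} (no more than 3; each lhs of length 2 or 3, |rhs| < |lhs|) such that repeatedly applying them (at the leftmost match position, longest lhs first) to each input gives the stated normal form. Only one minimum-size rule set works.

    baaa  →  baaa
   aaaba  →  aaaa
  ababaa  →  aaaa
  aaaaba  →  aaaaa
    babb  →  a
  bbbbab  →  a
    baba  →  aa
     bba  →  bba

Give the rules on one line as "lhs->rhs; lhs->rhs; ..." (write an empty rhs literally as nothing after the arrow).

ab->a; bab->ab

  | baaa
  | aaaba => aaaa
  | ababaa => aabaa => aaaa
  | aaaaba => aaaaa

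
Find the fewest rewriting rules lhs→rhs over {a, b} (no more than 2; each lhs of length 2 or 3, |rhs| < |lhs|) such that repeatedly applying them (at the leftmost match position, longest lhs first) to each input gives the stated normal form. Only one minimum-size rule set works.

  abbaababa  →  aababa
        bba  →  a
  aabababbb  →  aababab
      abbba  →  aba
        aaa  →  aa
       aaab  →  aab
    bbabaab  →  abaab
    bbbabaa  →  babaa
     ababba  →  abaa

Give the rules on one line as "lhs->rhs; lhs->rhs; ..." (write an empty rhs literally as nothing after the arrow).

  | abbaababa => aaababa => aababa
  | bba => a
  | aabababbb => aababab
  | abbba => aba

aaa->aa; bb->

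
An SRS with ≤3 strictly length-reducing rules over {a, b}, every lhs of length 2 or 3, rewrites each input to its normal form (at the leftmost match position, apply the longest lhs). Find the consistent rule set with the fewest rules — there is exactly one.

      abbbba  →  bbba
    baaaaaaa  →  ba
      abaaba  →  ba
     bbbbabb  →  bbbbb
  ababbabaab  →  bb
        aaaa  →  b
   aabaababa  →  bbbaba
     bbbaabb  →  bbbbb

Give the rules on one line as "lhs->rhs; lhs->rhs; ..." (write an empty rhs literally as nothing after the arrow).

  | abbbba => bbba
  | baaaaaaa => baaaaa => baaa => ba
  | abaaba => abba => ba
  | bbbbabb => bbbbb

aa->b; abb->b; baa->b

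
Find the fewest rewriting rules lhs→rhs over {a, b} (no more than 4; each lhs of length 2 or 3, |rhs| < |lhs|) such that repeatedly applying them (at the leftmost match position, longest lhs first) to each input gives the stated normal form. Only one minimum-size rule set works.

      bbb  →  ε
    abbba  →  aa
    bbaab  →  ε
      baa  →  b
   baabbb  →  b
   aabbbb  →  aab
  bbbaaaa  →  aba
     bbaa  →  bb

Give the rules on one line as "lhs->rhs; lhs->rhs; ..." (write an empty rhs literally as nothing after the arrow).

  | bbb => ε
  | abbba => aa
  | bbaab => bbb => ε
  | baa => b

aaa->ab; baa->b; bbb->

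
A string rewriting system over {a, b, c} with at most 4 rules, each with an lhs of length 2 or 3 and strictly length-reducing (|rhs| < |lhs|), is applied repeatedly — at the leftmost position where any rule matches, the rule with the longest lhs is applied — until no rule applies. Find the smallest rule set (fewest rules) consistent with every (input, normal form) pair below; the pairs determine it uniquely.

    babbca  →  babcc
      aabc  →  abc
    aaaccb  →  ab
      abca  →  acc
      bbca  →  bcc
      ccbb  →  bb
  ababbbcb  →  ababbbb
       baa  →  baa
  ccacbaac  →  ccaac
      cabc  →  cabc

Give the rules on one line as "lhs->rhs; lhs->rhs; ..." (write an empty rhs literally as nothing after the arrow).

aab->ab; bca->cc; cb->b; cba->

  | babbca => babcc
  | aabc => abc
  | aaaccb => aaacb => aaab => aab => ab
  | abca => acc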